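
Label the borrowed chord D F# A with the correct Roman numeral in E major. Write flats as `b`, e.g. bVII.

In E major scale degree 7 is D#; D is its lowered form, from E minor. Diatonically E major has D#dim (vii°) on that degree; D–F#–A is instead the major chord native to E minor, so it takes the label bVII.

bVII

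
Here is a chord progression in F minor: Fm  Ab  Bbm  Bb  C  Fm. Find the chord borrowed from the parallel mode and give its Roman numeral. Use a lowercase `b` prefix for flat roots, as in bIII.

IV

In F minor (with V from harmonic minor) the diatonic chords are Fm, Gdim, Ab, Bbm, C, Db, Eb. Fm, Ab, Bbm and C are all diatonic. But Bb (Bb–D–F) is foreign: the diatonic iv on degree 4 is Bbm, whereas Bb comes from F major. It is labeled IV.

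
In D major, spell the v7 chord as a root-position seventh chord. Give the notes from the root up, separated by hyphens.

The root, A, is scale degree 5 — the same note in D major and D minor; only the chord quality changes. In D minor the chord on A is A–C–E–G.

A-C-E-G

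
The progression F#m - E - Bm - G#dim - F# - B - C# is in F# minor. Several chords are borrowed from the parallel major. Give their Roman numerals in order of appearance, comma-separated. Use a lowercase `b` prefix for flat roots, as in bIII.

I, IV

The diatonic triads in F# minor (with V from harmonic minor) are F#m, G#dim, A, Bm, C#, D, E. F#m, E, Bm, G#dim and C# all belong to that set. F# (F#–A#–C#) is not: scale degree 1 in F# minor carries F#m (i). In F# major the chord on that degree is F#, so here it functions as I, borrowed from the parallel major. B (B–D#–F#) doesn't fit — on degree 4 F# minor would have Bm (iv). B is the degree-4 chord of F# major, so it is the borrowed IV.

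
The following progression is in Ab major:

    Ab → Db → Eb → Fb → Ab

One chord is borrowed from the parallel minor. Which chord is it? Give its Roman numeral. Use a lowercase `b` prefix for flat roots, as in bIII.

Ab major has the diatonic set Ab, Bbm, Cm, Db, Eb, Fm, Gdim. Ab, Db and Eb all belong to that set. Fb (Fb–Ab–Cb) is not: scale degree 6 in Ab major carries Fm (vi). In Ab minor the chord on that degree is Fb, so here it functions as bVI, borrowed from the parallel minor.

bVI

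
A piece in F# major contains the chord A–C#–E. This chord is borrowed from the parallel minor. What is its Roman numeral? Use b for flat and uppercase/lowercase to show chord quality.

bIII

In F# major scale degree 3 is A#; A is its lowered form, from F# minor. The diatonic chord on degree 3 would be A#m (iii), but A–C#–E is the major chord from F# minor. As a borrowed chord it is labeled bIII.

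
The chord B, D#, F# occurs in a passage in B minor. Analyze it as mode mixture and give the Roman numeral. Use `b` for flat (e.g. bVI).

I

The root B is the diatonic 1st degree of B minor; the borrowing shows in the chord quality. The diatonic chord on degree 1 would be Bm (i), but B–D#–F# is the major chord from B major. As a borrowed chord it is labeled I.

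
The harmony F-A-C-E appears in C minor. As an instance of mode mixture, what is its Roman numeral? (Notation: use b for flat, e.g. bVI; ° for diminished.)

The root F is the diatonic 4th degree of C minor; the borrowing shows in the chord quality. F–A–C–E is a major-seventh chord — the form found in C major, not the diatonic iv (Fm). Borrowed into C minor it is written IVmaj7.

IVmaj7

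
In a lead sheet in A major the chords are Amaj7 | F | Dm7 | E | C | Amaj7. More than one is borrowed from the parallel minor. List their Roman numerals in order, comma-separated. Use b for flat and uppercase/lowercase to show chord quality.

In A major the diatonic chords are A, Bm, C#m, D, E, F#m, G#dim. Amaj7 and E are both diatonic. F (F–A–C) doesn't fit — on degree 6 A major would have F#m (vi). F is the degree-6 chord of A minor, so it is the borrowed bVI. But Dm7 (D–F–A–C) is foreign: the diatonic IV on degree 4 is D, whereas Dm7 comes from A minor. It is labeled iv7. C (C–E–G) doesn't fit — on degree 3 A major would have C#m (iii). C is the degree-3 chord of A minor, so it is the borrowed bIII.

bVI, iv7, bIII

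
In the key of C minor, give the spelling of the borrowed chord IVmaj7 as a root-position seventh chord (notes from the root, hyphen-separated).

IVmaj7 is built on scale degree 4, which is F in both C minor and its parallel. In C major the chord on F is F–A–C–E.

F-A-C-E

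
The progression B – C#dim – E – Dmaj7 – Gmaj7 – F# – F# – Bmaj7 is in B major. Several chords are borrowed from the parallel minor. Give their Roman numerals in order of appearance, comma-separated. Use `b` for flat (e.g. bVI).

ii°, bIIImaj7, bVImaj7

The diatonic triads in B major are B, C#m, D#m, E, F#, G#m, A#dim. B, E, F# and Bmaj7 are all diatonic. C#dim (C#–E–G) doesn't fit — on degree 2 B major would have C#m (ii). C#dim is the degree-2 chord of B minor, so it is the borrowed ii°. Dmaj7 (D–F#–A–C#) is not: scale degree 3 in B major carries D#m (iii). In B minor the chord on that degree is Dmaj7, so here it functions as bIIImaj7, borrowed from the parallel minor. Gmaj7 (G–B–D–F#) doesn't fit — on degree 6 B major would have G#m (vi). Gmaj7 is the degree-6 chord of B minor, so it is the borrowed bVImaj7.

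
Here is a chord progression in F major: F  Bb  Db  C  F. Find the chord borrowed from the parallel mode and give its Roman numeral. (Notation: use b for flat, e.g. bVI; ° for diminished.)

In F major the diatonic chords are F, Gm, Am, Bb, C, Dm, Edim. Of the given chords, F, Bb and C are diatonic. Db (Db–F–Ab) is not: scale degree 6 in F major carries Dm (vi). In F minor the chord on that degree is Db, so here it functions as bVI, borrowed from the parallel minor.

bVI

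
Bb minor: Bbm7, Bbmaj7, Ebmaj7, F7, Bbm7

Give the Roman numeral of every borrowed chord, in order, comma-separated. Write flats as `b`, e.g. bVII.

Imaj7, IVmaj7

Bb minor has the diatonic set Bbm, Cdim, Db, Ebm, F, Gb, Ab (with V from harmonic minor). Of the given chords, Bbm7 and F7 are diatonic. But Bbmaj7 (Bb–D–F–A) is foreign: the diatonic i on degree 1 is Bbm, whereas Bbmaj7 comes from Bb major. It is labeled Imaj7. But Ebmaj7 (Eb–G–Bb–D) is foreign: the diatonic iv on degree 4 is Ebm, whereas Ebmaj7 comes from Bb major. It is labeled IVmaj7.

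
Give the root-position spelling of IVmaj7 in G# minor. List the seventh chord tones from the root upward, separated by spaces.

C# E# G# B#

IVmaj7 is built on scale degree 4, which is C# in both G# minor and its parallel. In G# major the chord on C# is C#–E#–G#–B#.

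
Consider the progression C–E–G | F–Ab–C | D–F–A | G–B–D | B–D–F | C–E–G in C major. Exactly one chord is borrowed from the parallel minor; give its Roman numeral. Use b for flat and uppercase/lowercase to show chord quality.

iv

C major has the diatonic set C, Dm, Em, F, G, Am, Bdim. C–E–G = C, D–F–A = Dm, G–B–D = G and B–D–F = Bdim are all diatonic. F–Ab–C doesn't fit — on degree 4 C major would have F (IV). Fm is the degree-4 chord of C minor, so it is the borrowed iv.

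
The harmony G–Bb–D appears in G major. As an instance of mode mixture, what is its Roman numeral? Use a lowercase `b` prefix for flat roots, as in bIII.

G is scale degree 1 in G major. Diatonically G major has G (I) on that degree; G–Bb–D is instead the minor chord native to G minor, so it takes the label i.

i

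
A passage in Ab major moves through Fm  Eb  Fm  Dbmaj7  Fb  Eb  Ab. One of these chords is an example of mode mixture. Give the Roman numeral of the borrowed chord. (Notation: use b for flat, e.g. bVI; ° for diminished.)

bVI

In Ab major the diatonic chords are Ab, Bbm, Cm, Db, Eb, Fm, Gdim. Of the given chords, Fm, Eb, Dbmaj7 and Ab are diatonic. Fb (Fb–Ab–Cb) doesn't fit — on degree 6 Ab major would have Fm (vi). Fb is the degree-6 chord of Ab minor, so it is the borrowed bVI.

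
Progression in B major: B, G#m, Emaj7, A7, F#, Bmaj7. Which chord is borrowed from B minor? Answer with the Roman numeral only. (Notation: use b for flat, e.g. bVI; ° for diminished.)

bVII7

The diatonic triads in B major are B, C#m, D#m, E, F#, G#m, A#dim. Of the given chords, B, G#m, Emaj7, F# and Bmaj7 are diatonic. But A7 (A–C#–E–G) is foreign: the diatonic vii° on degree 7 is A#dim, whereas A7 comes from B minor. It is labeled bVII7.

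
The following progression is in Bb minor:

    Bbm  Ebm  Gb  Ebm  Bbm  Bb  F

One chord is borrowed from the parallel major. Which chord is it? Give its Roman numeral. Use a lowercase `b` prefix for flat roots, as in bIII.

I

The diatonic triads in Bb minor (with V from harmonic minor) are Bbm, Cdim, Db, Ebm, F, Gb, Ab. Of the given chords, Bbm, Ebm, Gb and F are diatonic. Bb (Bb–D–F) is not: scale degree 1 in Bb minor carries Bbm (i). In Bb major the chord on that degree is Bb, so here it functions as I, borrowed from the parallel major.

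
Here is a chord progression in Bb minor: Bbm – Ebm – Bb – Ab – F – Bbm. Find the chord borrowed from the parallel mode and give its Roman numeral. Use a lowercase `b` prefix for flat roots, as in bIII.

Bb minor has the diatonic set Bbm, Cdim, Db, Ebm, F, Gb, Ab (with V from harmonic minor). Bbm, Ebm, Ab and F are all diatonic. Bb (Bb–D–F) doesn't fit — on degree 1 Bb minor would have Bbm (i). Bb is the degree-1 chord of Bb major, so it is the borrowed I.

I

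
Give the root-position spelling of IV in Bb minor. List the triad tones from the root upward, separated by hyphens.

Eb-G-Bb

The root, Eb, is scale degree 4 — the same note in Bb minor and Bb major; only the chord quality changes. In Bb major the chord on Eb is Eb–G–Bb.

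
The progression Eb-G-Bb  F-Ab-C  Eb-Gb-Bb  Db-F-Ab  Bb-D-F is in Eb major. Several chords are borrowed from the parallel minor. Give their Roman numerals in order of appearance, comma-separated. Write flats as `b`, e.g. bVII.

i, bVII

In Eb major the diatonic chords are Eb, Fm, Gm, Ab, Bb, Cm, Ddim. Of the given chords, Eb–G–Bb = Eb, F–Ab–C = Fm and Bb–D–F = Bb are diatonic. But Eb–Gb–Bb is foreign: the diatonic I on degree 1 is Eb, whereas Ebm comes from Eb minor. It is labeled i. Db–F–Ab is not: scale degree 7 in Eb major carries Ddim (vii°). In Eb minor the chord on that degree is Db, so here it functions as bVII, borrowed from the parallel minor.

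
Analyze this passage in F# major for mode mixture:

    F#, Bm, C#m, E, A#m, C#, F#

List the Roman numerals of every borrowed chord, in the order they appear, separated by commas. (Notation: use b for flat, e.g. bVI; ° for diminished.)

In F# major the diatonic chords are F#, G#m, A#m, B, C#, D#m, E#dim. F#, A#m and C# all belong to that set. Bm (B–D–F#) is not: scale degree 4 in F# major carries B (IV). In F# minor the chord on that degree is Bm, so here it functions as iv, borrowed from the parallel minor. But C#m (C#–E–G#) is foreign: the diatonic V on degree 5 is C#, whereas C#m comes from F# minor. It is labeled v. E (E–G#–B) is not: scale degree 7 in F# major carries E#dim (vii°). In F# minor the chord on that degree is E, so here it functions as bVII, borrowed from the parallel minor.

iv, v, bVII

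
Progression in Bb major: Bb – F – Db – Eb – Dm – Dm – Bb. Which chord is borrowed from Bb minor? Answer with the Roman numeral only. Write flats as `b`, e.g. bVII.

The diatonic triads in Bb major are Bb, Cm, Dm, Eb, F, Gm, Adim. Bb, F, Eb and Dm are all diatonic. Db (Db–F–Ab) is not: scale degree 3 in Bb major carries Dm (iii). In Bb minor the chord on that degree is Db, so here it functions as bIII, borrowed from the parallel minor.

bIII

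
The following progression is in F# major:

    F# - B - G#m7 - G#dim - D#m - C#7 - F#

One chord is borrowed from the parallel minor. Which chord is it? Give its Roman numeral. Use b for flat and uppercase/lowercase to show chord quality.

The diatonic triads in F# major are F#, G#m, A#m, B, C#, D#m, E#dim. F#, B, G#m7, D#m and C#7 are all diatonic. But G#dim (G#–B–D) is foreign: the diatonic ii on degree 2 is G#m, whereas G#dim comes from F# minor. It is labeled ii°.

ii°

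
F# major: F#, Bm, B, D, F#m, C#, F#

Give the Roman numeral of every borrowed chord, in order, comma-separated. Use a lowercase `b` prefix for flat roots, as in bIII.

F# major has the diatonic set F#, G#m, A#m, B, C#, D#m, E#dim. Of the given chords, F#, B and C# are diatonic. Bm (B–D–F#) doesn't fit — on degree 4 F# major would have B (IV). Bm is the degree-4 chord of F# minor, so it is the borrowed iv. But D (D–F#–A) is foreign: the diatonic vi on degree 6 is D#m, whereas D comes from F# minor. It is labeled bVI. F#m (F#–A–C#) doesn't fit — on degree 1 F# major would have F# (I). F#m is the degree-1 chord of F# minor, so it is the borrowed i.

iv, bVI, i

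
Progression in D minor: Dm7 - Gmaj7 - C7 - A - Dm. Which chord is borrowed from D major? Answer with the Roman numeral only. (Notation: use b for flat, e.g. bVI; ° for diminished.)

IVmaj7

In D minor (with V from harmonic minor) the diatonic chords are Dm, Edim, F, Gm, A, Bb, C. Dm7, C7, A and Dm are all diatonic. Gmaj7 (G–B–D–F#) is not: scale degree 4 in D minor carries Gm (iv). In D major the chord on that degree is Gmaj7, so here it functions as IVmaj7, borrowed from the parallel major.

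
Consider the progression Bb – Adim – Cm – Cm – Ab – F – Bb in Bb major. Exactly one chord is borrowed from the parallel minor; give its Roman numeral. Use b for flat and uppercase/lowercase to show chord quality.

bVII

In Bb major the diatonic chords are Bb, Cm, Dm, Eb, F, Gm, Adim. Bb, Adim, Cm and F are all diatonic. But Ab (Ab–C–Eb) is foreign: the diatonic vii° on degree 7 is Adim, whereas Ab comes from Bb minor. It is labeled bVII.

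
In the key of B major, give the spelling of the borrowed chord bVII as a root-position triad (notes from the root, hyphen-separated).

A-C#-E

bVII is built on the lowered scale degree 7. In B major degree 7 is A#; lowered it becomes A. Building the major chord from the parallel minor on A: A–C#–E.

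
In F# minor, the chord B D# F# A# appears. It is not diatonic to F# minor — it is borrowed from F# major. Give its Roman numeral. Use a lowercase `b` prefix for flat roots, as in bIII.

B is scale degree 4 in F# minor. The diatonic chord on degree 4 would be Bm (iv), but B–D#–F#–A# is the major-seventh chord from F# major. As a borrowed chord it is labeled IVmaj7.

IVmaj7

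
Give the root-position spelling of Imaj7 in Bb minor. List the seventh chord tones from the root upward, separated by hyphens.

The root, Bb, is scale degree 1 — the same note in Bb minor and Bb major; only the chord quality changes. Stacking thirds in Bb major on Bb gives Bb–D–F–A.

Bb-D-F-A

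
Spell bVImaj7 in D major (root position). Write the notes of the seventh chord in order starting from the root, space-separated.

Bb D F A

The root of bVImaj7 is the lowered 6th degree: B becomes Bb. In D minor the chord on Bb is Bb–D–F–A.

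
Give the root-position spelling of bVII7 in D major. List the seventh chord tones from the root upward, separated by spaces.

C E G Bb

The root of bVII7 is the lowered 7th degree: C# becomes C. In D minor the chord on C is C–E–G–Bb.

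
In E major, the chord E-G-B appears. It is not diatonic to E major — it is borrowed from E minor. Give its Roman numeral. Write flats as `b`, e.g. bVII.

i

E is scale degree 1 in E major. The diatonic chord on degree 1 would be E (I), but E–G–B is the minor chord from E minor. As a borrowed chord it is labeled i.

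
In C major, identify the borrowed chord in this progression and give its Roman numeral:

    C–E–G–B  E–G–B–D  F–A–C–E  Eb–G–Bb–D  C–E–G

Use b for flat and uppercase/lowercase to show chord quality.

The diatonic triads in C major are C, Dm, Em, F, G, Am, Bdim. Of the given chords, C–E–G–B = Cmaj7, E–G–B–D = Em7, F–A–C–E = Fmaj7 and C–E–G = C are diatonic. Eb–G–Bb–D is not: scale degree 3 in C major carries Em (iii). In C minor the chord on that degree is Ebmaj7, so here it functions as bIIImaj7, borrowed from the parallel minor.

bIIImaj7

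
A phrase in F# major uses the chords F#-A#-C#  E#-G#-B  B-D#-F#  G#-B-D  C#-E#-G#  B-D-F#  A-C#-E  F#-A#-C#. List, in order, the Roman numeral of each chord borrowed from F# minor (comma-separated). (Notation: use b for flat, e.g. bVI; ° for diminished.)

The diatonic triads in F# major are F#, G#m, A#m, B, C#, D#m, E#dim. Of the given chords, F#–A#–C# = F#, E#–G#–B = E#dim, B–D#–F# = B and C#–E#–G# = C# are diatonic. G#–B–D is not: scale degree 2 in F# major carries G#m (ii). In F# minor the chord on that degree is G#dim, so here it functions as ii°, borrowed from the parallel minor. B–D–F# is not: scale degree 4 in F# major carries B (IV). In F# minor the chord on that degree is Bm, so here it functions as iv, borrowed from the parallel minor. A–C#–E doesn't fit — on degree 3 F# major would have A#m (iii). A is the degree-3 chord of F# minor, so it is the borrowed bIII.

ii°, iv, bIII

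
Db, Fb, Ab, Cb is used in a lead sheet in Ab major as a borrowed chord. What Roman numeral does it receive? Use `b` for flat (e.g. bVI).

The root Db is the diatonic 4th degree of Ab major; the borrowing shows in the chord quality. Db–Fb–Ab–Cb is a minor-seventh chord — the form found in Ab minor, not the diatonic IV (Db). Borrowed into Ab major it is written iv7.

iv7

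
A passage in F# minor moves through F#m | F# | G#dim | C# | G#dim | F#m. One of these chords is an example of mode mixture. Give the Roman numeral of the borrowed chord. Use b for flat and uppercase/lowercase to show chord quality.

I

F# minor has the diatonic set F#m, G#dim, A, Bm, C#, D, E (with V from harmonic minor). Of the given chords, F#m, G#dim and C# are diatonic. F# (F#–A#–C#) doesn't fit — on degree 1 F# minor would have F#m (i). F# is the degree-1 chord of F# major, so it is the borrowed I.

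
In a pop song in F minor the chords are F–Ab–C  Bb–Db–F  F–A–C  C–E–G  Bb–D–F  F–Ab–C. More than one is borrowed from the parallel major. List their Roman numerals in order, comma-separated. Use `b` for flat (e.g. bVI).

I, IV

In F minor (with V from harmonic minor) the diatonic chords are Fm, Gdim, Ab, Bbm, C, Db, Eb. F–Ab–C = Fm, Bb–Db–F = Bbm and C–E–G = C are all diatonic. F–A–C is not: scale degree 1 in F minor carries Fm (i). In F major the chord on that degree is F, so here it functions as I, borrowed from the parallel major. Bb–D–F doesn't fit — on degree 4 F minor would have Bbm (iv). Bb is the degree-4 chord of F major, so it is the borrowed IV.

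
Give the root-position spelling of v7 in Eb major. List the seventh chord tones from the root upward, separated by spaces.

Bb Db F Ab

v7 is built on scale degree 5, which is Bb in both Eb major and its parallel. In Eb minor the chord on Bb is Bb–Db–F–Ab.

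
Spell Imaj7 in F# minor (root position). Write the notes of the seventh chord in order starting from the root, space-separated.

F# A# C# E#

Imaj7 is built on scale degree 1, which is F# in both F# minor and its parallel. Stacking thirds in F# major on F# gives F#–A#–C#–E#.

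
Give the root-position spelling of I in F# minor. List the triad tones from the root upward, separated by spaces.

The root, F#, is scale degree 1 — the same note in F# minor and F# major; only the chord quality changes. In F# major the chord on F# is F#–A#–C#.

F# A# C#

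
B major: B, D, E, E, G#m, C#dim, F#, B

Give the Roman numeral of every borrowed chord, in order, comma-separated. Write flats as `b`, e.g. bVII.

bIII, ii°

The diatonic triads in B major are B, C#m, D#m, E, F#, G#m, A#dim. Of the given chords, B, E, G#m and F# are diatonic. D (D–F#–A) is not: scale degree 3 in B major carries D#m (iii). In B minor the chord on that degree is D, so here it functions as bIII, borrowed from the parallel minor. But C#dim (C#–E–G) is foreign: the diatonic ii on degree 2 is C#m, whereas C#dim comes from B minor. It is labeled ii°.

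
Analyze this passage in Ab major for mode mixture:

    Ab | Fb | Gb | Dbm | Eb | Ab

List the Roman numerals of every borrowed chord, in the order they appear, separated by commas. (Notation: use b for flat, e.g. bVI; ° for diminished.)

In Ab major the diatonic chords are Ab, Bbm, Cm, Db, Eb, Fm, Gdim. Ab and Eb both belong to that set. Fb (Fb–Ab–Cb) is not: scale degree 6 in Ab major carries Fm (vi). In Ab minor the chord on that degree is Fb, so here it functions as bVI, borrowed from the parallel minor. Gb (Gb–Bb–Db) is not: scale degree 7 in Ab major carries Gdim (vii°). In Ab minor the chord on that degree is Gb, so here it functions as bVII, borrowed from the parallel minor. But Dbm (Db–Fb–Ab) is foreign: the diatonic IV on degree 4 is Db, whereas Dbm comes from Ab minor. It is labeled iv.

bVI, bVII, iv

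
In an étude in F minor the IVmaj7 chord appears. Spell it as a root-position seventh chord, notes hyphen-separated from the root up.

IVmaj7 is built on scale degree 4, which is Bb in both F minor and its parallel. Stacking thirds in F major on Bb gives Bb–D–F–A.

Bb-D-F-A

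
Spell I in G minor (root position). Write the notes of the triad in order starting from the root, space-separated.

G B D

I is built on scale degree 1, which is G in both G minor and its parallel. Stacking thirds in G major on G gives G–B–D.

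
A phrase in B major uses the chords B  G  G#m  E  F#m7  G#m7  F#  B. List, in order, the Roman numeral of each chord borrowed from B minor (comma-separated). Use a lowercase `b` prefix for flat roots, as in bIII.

In B major the diatonic chords are B, C#m, D#m, E, F#, G#m, A#dim. Of the given chords, B, G#m, E, G#m7 and F# are diatonic. G (G–B–D) doesn't fit — on degree 6 B major would have G#m (vi). G is the degree-6 chord of B minor, so it is the borrowed bVI. F#m7 (F#–A–C#–E) is not: scale degree 5 in B major carries F# (V). In B minor the chord on that degree is F#m7, so here it functions as v7, borrowed from the parallel minor.

bVI, v7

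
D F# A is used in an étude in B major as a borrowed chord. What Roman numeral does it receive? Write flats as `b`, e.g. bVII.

bIII

In B major scale degree 3 is D#; D is its lowered form, from B minor. D–F#–A is a major chord — the form found in B minor, not the diatonic iii (D#m). Borrowed into B major it is written bIII.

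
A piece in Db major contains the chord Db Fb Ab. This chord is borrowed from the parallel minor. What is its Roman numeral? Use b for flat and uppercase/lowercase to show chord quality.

The root Db is the diatonic 1st degree of Db major; the borrowing shows in the chord quality. Diatonically Db major has Db (I) on that degree; Db–Fb–Ab is instead the minor chord native to Db minor, so it takes the label i.

i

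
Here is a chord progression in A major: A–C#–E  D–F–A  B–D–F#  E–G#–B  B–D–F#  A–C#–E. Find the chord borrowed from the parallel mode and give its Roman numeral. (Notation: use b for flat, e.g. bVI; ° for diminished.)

A major has the diatonic set A, Bm, C#m, D, E, F#m, G#dim. Of the given chords, A–C#–E = A, B–D–F# = Bm and E–G#–B = E are diatonic. D–F–A doesn't fit — on degree 4 A major would have D (IV). Dm is the degree-4 chord of A minor, so it is the borrowed iv.

iv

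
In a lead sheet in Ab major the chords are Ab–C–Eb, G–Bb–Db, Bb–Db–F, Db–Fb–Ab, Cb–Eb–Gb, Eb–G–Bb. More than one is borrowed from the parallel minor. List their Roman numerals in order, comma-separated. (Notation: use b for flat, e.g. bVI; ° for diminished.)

The diatonic triads in Ab major are Ab, Bbm, Cm, Db, Eb, Fm, Gdim. Ab–C–Eb = Ab, G–Bb–Db = Gdim, Bb–Db–F = Bbm and Eb–G–Bb = Eb are all diatonic. Db–Fb–Ab doesn't fit — on degree 4 Ab major would have Db (IV). Dbm is the degree-4 chord of Ab minor, so it is the borrowed iv. Cb–Eb–Gb doesn't fit — on degree 3 Ab major would have Cm (iii). Cb is the degree-3 chord of Ab minor, so it is the borrowed bIII.

iv, bIII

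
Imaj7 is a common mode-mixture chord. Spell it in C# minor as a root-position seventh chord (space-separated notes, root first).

The root, C#, is scale degree 1 — the same note in C# minor and C# major; only the chord quality changes. In C# major the chord on C# is C#–E#–G#–B#.

C# E# G# B#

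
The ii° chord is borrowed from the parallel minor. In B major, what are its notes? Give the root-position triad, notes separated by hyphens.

The root, C#, is scale degree 2 — the same note in B major and B minor; only the chord quality changes. In B minor the chord on C# is C#–E–G.

C#-E-G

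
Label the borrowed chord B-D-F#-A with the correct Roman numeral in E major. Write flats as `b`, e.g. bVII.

v7

The root B is the diatonic 5th degree of E major; the borrowing shows in the chord quality. Diatonically E major has B (V) on that degree; B–D–F#–A is instead the minor-seventh chord native to E minor, so it takes the label v7.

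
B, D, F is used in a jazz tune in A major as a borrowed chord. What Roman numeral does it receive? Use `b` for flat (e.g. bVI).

ii°

B is scale degree 2 in A major. Diatonically A major has Bm (ii) on that degree; B–D–F is instead the diminished chord native to A minor, so it takes the label ii°.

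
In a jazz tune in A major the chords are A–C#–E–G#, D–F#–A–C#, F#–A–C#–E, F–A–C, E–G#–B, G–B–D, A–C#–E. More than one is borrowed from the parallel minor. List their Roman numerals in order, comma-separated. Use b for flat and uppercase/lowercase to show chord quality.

The diatonic triads in A major are A, Bm, C#m, D, E, F#m, G#dim. Of the given chords, A–C#–E–G# = Amaj7, D–F#–A–C# = Dmaj7, F#–A–C#–E = F#m7, E–G#–B = E and A–C#–E = A are diatonic. But F–A–C is foreign: the diatonic vi on degree 6 is F#m, whereas F comes from A minor. It is labeled bVI. G–B–D doesn't fit — on degree 7 A major would have G#dim (vii°). G is the degree-7 chord of A minor, so it is the borrowed bVII.

bVI, bVII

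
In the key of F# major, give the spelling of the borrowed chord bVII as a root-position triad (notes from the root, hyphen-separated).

Scale degree 7 in F# major is E#. bVII uses the lowered form, E, taken from F# minor. Stacking thirds in F# minor on E gives E–G#–B.

E-G#-B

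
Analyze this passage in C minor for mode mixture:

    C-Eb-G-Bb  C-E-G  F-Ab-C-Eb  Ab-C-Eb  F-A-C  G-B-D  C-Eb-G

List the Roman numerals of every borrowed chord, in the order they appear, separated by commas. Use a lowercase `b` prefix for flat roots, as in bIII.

In C minor (with V from harmonic minor) the diatonic chords are Cm, Ddim, Eb, Fm, G, Ab, Bb. C–Eb–G–Bb = Cm7, F–Ab–C–Eb = Fm7, Ab–C–Eb = Ab, G–B–D = G and C–Eb–G = Cm all belong to that set. C–E–G is not: scale degree 1 in C minor carries Cm (i). In C major the chord on that degree is C, so here it functions as I, borrowed from the parallel major. But F–A–C is foreign: the diatonic iv on degree 4 is Fm, whereas F comes from C major. It is labeled IV.

I, IV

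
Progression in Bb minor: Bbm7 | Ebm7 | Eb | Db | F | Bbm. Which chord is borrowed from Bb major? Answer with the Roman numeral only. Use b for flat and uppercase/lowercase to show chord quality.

IV

In Bb minor (with V from harmonic minor) the diatonic chords are Bbm, Cdim, Db, Ebm, F, Gb, Ab. Of the given chords, Bbm7, Ebm7, Db, F and Bbm are diatonic. Eb (Eb–G–Bb) doesn't fit — on degree 4 Bb minor would have Ebm (iv). Eb is the degree-4 chord of Bb major, so it is the borrowed IV.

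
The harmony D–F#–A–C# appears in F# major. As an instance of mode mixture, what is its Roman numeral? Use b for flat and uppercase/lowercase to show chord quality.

bVImaj7

In F# major scale degree 6 is D#; D is its lowered form, from F# minor. Diatonically F# major has D#m (vi) on that degree; D–F#–A–C# is instead the major-seventh chord native to F# minor, so it takes the label bVImaj7.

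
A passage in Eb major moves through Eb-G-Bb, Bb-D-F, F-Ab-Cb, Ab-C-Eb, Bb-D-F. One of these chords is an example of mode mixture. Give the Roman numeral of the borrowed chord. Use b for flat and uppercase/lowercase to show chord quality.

The diatonic triads in Eb major are Eb, Fm, Gm, Ab, Bb, Cm, Ddim. Eb–G–Bb = Eb, Bb–D–F = Bb and Ab–C–Eb = Ab are all diatonic. F–Ab–Cb is not: scale degree 2 in Eb major carries Fm (ii). In Eb minor the chord on that degree is Fdim, so here it functions as ii°, borrowed from the parallel minor.

ii°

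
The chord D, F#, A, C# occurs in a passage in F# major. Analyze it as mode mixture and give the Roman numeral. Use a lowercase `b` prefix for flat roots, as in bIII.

D is the lowered form of scale degree 6 in F# major (the diatonic degree 6 is D#). The diatonic chord on degree 6 would be D#m (vi), but D–F#–A–C# is the major-seventh chord from F# minor. As a borrowed chord it is labeled bVImaj7.

bVImaj7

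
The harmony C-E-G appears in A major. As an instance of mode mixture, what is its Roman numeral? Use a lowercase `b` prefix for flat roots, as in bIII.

bIII

In A major scale degree 3 is C#; C is its lowered form, from A minor. Diatonically A major has C#m (iii) on that degree; C–E–G is instead the major chord native to A minor, so it takes the label bIII.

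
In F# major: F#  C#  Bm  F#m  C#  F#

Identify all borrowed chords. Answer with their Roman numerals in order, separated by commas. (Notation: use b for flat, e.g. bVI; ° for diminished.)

iv, i

In F# major the diatonic chords are F#, G#m, A#m, B, C#, D#m, E#dim. F# and C# both belong to that set. Bm (B–D–F#) is not: scale degree 4 in F# major carries B (IV). In F# minor the chord on that degree is Bm, so here it functions as iv, borrowed from the parallel minor. F#m (F#–A–C#) is not: scale degree 1 in F# major carries F# (I). In F# minor the chord on that degree is F#m, so here it functions as i, borrowed from the parallel minor.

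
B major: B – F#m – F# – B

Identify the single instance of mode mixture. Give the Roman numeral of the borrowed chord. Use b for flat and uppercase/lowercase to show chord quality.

v

The diatonic triads in B major are B, C#m, D#m, E, F#, G#m, A#dim. B and F# are both diatonic. F#m (F#–A–C#) is not: scale degree 5 in B major carries F# (V). In B minor the chord on that degree is F#m, so here it functions as v, borrowed from the parallel minor.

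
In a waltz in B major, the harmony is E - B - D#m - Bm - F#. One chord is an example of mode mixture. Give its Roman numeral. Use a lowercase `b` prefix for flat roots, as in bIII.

i

B major has the diatonic set B, C#m, D#m, E, F#, G#m, A#dim. Of the given chords, E, B, D#m and F# are diatonic. But Bm (B–D–F#) is foreign: the diatonic I on degree 1 is B, whereas Bm comes from B minor. It is labeled i.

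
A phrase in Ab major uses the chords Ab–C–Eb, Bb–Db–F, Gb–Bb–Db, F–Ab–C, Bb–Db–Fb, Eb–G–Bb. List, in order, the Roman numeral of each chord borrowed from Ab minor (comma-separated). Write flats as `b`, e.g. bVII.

In Ab major the diatonic chords are Ab, Bbm, Cm, Db, Eb, Fm, Gdim. Ab–C–Eb = Ab, Bb–Db–F = Bbm, F–Ab–C = Fm and Eb–G–Bb = Eb are all diatonic. Gb–Bb–Db doesn't fit — on degree 7 Ab major would have Gdim (vii°). Gb is the degree-7 chord of Ab minor, so it is the borrowed bVII. But Bb–Db–Fb is foreign: the diatonic ii on degree 2 is Bbm, whereas Bbdim comes from Ab minor. It is labeled ii°.

bVII, ii°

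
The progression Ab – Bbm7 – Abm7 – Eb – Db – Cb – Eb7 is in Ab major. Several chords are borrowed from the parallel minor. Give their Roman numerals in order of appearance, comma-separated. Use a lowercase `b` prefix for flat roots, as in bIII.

The diatonic triads in Ab major are Ab, Bbm, Cm, Db, Eb, Fm, Gdim. Ab, Bbm7, Eb, Db and Eb7 are all diatonic. Abm7 (Ab–Cb–Eb–Gb) doesn't fit — on degree 1 Ab major would have Ab (I). Abm7 is the degree-1 chord of Ab minor, so it is the borrowed i7. Cb (Cb–Eb–Gb) doesn't fit — on degree 3 Ab major would have Cm (iii). Cb is the degree-3 chord of Ab minor, so it is the borrowed bIII.

i7, bIII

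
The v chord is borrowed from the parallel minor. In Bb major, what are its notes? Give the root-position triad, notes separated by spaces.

v is built on scale degree 5, which is F in both Bb major and its parallel. Stacking thirds in Bb minor on F gives F–Ab–C.

F Ab C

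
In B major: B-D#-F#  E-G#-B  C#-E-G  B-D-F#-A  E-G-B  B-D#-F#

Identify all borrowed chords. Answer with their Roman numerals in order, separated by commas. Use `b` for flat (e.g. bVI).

ii°, i7, iv

In B major the diatonic chords are B, C#m, D#m, E, F#, G#m, A#dim. B–D#–F# = B and E–G#–B = E are both diatonic. C#–E–G is not: scale degree 2 in B major carries C#m (ii). In B minor the chord on that degree is C#dim, so here it functions as ii°, borrowed from the parallel minor. B–D–F#–A doesn't fit — on degree 1 B major would have B (I). Bm7 is the degree-1 chord of B minor, so it is the borrowed i7. E–G–B doesn't fit — on degree 4 B major would have E (IV). Em is the degree-4 chord of B minor, so it is the borrowed iv.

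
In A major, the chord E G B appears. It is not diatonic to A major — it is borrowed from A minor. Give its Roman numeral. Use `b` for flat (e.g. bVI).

E is scale degree 5 in A major. The diatonic chord on degree 5 would be E (V), but E–G–B is the minor chord from A minor. As a borrowed chord it is labeled v.

v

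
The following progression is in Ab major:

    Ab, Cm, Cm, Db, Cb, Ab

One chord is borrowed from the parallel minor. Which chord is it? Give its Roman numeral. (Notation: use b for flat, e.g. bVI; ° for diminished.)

The diatonic triads in Ab major are Ab, Bbm, Cm, Db, Eb, Fm, Gdim. Of the given chords, Ab, Cm and Db are diatonic. But Cb (Cb–Eb–Gb) is foreign: the diatonic iii on degree 3 is Cm, whereas Cb comes from Ab minor. It is labeled bIII.

bIII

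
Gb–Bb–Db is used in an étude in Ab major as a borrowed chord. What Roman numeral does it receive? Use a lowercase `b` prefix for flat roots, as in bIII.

bVII

Gb is the lowered form of scale degree 7 in Ab major (the diatonic degree 7 is G). Diatonically Ab major has Gdim (vii°) on that degree; Gb–Bb–Db is instead the major chord native to Ab minor, so it takes the label bVII.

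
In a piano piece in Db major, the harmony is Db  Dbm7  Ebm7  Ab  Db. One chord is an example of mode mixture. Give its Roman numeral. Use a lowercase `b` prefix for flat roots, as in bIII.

i7

In Db major the diatonic chords are Db, Ebm, Fm, Gb, Ab, Bbm, Cdim. Db, Ebm7 and Ab all belong to that set. But Dbm7 (Db–Fb–Ab–Cb) is foreign: the diatonic I on degree 1 is Db, whereas Dbm7 comes from Db minor. It is labeled i7.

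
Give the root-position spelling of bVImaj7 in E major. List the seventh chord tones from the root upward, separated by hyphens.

The root of bVImaj7 is the lowered 6th degree: C# becomes C. Building the major-seventh chord from the parallel minor on C: C–E–G–B.

C-E-G-B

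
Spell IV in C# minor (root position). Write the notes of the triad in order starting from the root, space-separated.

IV is built on scale degree 4, which is F# in both C# minor and its parallel. Stacking thirds in C# major on F# gives F#–A#–C#.

F# A# C#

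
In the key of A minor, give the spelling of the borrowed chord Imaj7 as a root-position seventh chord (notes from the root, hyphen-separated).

The root, A, is scale degree 1 — the same note in A minor and A major; only the chord quality changes. Building the major-seventh chord from the parallel major on A: A–C#–E–G#.

A-C#-E-G#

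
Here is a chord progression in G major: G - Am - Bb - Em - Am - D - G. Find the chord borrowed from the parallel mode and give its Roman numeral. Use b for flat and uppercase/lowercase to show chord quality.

The diatonic triads in G major are G, Am, Bm, C, D, Em, F#dim. Of the given chords, G, Am, Em and D are diatonic. But Bb (Bb–D–F) is foreign: the diatonic iii on degree 3 is Bm, whereas Bb comes from G minor. It is labeled bIII.

bIII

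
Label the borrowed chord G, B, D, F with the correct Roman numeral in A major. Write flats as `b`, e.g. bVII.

G is the lowered form of scale degree 7 in A major (the diatonic degree 7 is G#). The diatonic chord on degree 7 would be G#dim (vii°), but G–B–D–F is the dominant-seventh chord from A minor. As a borrowed chord it is labeled bVII7.

bVII7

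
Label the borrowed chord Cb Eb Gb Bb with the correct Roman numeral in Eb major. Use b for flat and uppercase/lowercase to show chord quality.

bVImaj7

Cb is the lowered form of scale degree 6 in Eb major (the diatonic degree 6 is C). The diatonic chord on degree 6 would be Cm (vi), but Cb–Eb–Gb–Bb is the major-seventh chord from Eb minor. As a borrowed chord it is labeled bVImaj7.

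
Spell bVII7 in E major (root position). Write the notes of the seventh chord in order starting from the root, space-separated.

D F# A C

bVII7 is built on the lowered scale degree 7. In E major degree 7 is D#; lowered it becomes D. Stacking thirds in E minor on D gives D–F#–A–C.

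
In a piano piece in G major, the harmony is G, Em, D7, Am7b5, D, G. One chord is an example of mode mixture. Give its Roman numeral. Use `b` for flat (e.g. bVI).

In G major the diatonic chords are G, Am, Bm, C, D, Em, F#dim. Of the given chords, G, Em, D7 and D are diatonic. Am7b5 (A–C–Eb–G) doesn't fit — on degree 2 G major would have Am (ii). Am7b5 is the degree-2 chord of G minor, so it is the borrowed iiø7.

iiø7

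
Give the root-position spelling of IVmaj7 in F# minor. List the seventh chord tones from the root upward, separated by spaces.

The root, B, is scale degree 4 — the same note in F# minor and F# major; only the chord quality changes. Stacking thirds in F# major on B gives B–D#–F#–A#.

B D# F# A#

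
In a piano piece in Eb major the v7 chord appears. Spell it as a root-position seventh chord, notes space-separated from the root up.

Bb Db F Ab

v7 is built on scale degree 5, which is Bb in both Eb major and its parallel. In Eb minor the chord on Bb is Bb–Db–F–Ab.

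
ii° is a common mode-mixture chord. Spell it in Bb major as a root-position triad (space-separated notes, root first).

The root, C, is scale degree 2 — the same note in Bb major and Bb minor; only the chord quality changes. Stacking thirds in Bb minor on C gives C–Eb–Gb.

C Eb Gb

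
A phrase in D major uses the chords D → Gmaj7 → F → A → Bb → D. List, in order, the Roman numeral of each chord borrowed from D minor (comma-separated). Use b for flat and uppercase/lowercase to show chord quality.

D major has the diatonic set D, Em, F#m, G, A, Bm, C#dim. Of the given chords, D, Gmaj7 and A are diatonic. F (F–A–C) doesn't fit — on degree 3 D major would have F#m (iii). F is the degree-3 chord of D minor, so it is the borrowed bIII. Bb (Bb–D–F) is not: scale degree 6 in D major carries Bm (vi). In D minor the chord on that degree is Bb, so here it functions as bVI, borrowed from the parallel minor.

bIII, bVI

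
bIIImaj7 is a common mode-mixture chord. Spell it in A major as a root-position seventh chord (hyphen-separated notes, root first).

C-E-G-B

The root of bIIImaj7 is the lowered 3rd degree: C# becomes C. In A minor the chord on C is C–E–G–B.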